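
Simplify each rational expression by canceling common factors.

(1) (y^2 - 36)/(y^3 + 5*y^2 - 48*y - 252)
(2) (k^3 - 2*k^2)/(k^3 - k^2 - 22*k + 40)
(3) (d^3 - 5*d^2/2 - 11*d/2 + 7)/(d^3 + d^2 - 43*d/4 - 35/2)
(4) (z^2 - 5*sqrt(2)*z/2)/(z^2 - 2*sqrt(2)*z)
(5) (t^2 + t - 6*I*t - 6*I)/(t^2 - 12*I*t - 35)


(1) = (y - 6)/(y^2 - y - 42)
(2) = k^2/(k^2 + k - 20)
(3) = (2*d - 2)/(2*d + 5)
(4) = (2*z - 5*sqrt(2))/(2*z - 4*sqrt(2))
(5) = (t^2 + t*(1 - 6*I) - 6*I)/(t^2 - 12*I*t - 35)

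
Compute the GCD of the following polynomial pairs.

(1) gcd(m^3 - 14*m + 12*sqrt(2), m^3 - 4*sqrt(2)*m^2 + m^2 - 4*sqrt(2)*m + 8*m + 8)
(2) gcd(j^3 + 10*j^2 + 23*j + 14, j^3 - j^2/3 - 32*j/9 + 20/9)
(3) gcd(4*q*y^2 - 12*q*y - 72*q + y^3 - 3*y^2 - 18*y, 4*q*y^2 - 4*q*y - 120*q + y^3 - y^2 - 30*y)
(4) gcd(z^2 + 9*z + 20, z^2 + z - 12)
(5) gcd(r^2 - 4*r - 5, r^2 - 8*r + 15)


(1) = m - 2*sqrt(2)
(2) = gcd((j + 1)*(j + 2)*(j + 7), (j - 5/3)*(j - 2/3)*(j + 2)) = j + 2
(3) = 4*q*y - 24*q + y^2 - 6*y
(4) = z + 4
(5) = gcd((r - 5)*(r + 1), (r - 5)*(r - 3)) = r - 5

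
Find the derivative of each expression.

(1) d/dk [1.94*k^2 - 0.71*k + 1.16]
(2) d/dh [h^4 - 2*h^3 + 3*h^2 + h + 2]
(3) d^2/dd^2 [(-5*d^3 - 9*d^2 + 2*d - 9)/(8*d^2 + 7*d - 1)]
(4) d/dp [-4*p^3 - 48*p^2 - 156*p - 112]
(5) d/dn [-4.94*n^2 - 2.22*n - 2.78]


(1) = 3.88*k - 0.71
(2) = 4*h^3 - 6*h^2 + 6*h + 1
(3) = 2*(347*d^3 - 1839*d^2 - 1479*d - 508)/(512*d^6 + 1344*d^5 + 984*d^4 + 7*d^3 - 123*d^2 + 21*d - 1)
(4) = -12*p^2 - 96*p - 156
(5) = -9.88*n - 2.22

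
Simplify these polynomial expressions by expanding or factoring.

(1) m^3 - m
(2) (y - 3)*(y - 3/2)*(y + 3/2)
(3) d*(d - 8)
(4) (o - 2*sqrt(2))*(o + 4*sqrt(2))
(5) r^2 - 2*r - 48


(1) = m*(m - 1)*(m + 1)
(2) = y^3 - 3*y^2 - 9*y/4 + 27/4
(3) = d^2 - 8*d
(4) = o^2 + 2*sqrt(2)*o - 16
(5) = (r - 8)*(r + 6)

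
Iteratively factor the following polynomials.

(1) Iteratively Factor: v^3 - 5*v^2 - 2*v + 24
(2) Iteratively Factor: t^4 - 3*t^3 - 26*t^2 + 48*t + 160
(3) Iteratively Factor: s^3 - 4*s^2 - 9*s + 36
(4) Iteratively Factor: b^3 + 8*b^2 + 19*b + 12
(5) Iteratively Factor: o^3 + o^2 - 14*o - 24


(1) = (v - 4)*(v^2 - v - 6) = (v - 4)*(v - 3)*(v + 2)
(2) = (t - 4)*(t^3 + t^2 - 22*t - 40) = (t - 4)*(t + 4)*(t^2 - 3*t - 10) = (t - 5)*(t - 4)*(t + 4)*(t + 2)
(3) = (s - 3)*(s^2 - s - 12) = (s - 4)*(s - 3)*(s + 3)
(4) = (b + 3)*(b^2 + 5*b + 4) = (b + 3)*(b + 4)*(b + 1)
(5) = (o + 3)*(o^2 - 2*o - 8) = (o + 2)*(o + 3)*(o - 4)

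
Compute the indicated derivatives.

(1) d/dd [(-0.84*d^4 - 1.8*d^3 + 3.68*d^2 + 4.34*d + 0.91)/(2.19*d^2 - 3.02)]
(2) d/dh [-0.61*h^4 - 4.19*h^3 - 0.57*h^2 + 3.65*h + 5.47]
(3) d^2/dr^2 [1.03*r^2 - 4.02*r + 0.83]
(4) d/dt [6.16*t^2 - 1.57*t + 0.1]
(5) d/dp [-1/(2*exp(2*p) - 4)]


(1) = (-3.6792*d^5 - 3.942*d^4 + 10.1472*d^3 + 6.8034*d^2 - 26.213*d - 13.1068)/(4.7961*d^4 - 13.2276*d^2 + 9.1204)
(2) = -2.44*h^3 - 12.57*h^2 - 1.14*h + 3.65
(3) = 2.06000000000000
(4) = 12.32*t - 1.57
(5) = exp(2*p)/(exp(2*p) - 2)^2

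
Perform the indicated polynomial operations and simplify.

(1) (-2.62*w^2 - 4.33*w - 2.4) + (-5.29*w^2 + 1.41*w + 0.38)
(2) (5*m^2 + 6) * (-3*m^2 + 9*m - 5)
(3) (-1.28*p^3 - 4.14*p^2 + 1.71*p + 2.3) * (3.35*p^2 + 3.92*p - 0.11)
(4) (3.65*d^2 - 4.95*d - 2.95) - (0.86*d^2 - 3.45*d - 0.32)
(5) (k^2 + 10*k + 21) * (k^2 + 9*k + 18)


(1) = -7.91*w^2 - 2.92*w - 2.02
(2) = -15*m^4 + 45*m^3 - 43*m^2 + 54*m - 30
(3) = -4.288*p^5 - 18.8866*p^4 - 10.3595*p^3 + 14.8636*p^2 + 8.8279*p - 0.253
(4) = 2.79*d^2 - 1.5*d - 2.63
(5) = k^4 + 19*k^3 + 129*k^2 + 369*k + 378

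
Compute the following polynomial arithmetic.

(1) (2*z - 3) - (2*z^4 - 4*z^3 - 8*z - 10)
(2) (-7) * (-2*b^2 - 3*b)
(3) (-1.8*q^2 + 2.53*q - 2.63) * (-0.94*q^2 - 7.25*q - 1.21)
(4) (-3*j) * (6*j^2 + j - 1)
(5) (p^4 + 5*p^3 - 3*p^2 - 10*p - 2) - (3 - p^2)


(1) = -2*z^4 + 4*z^3 + 10*z + 7
(2) = 14*b^2 + 21*b
(3) = 1.692*q^4 + 10.6718*q^3 - 13.6923*q^2 + 16.0062*q + 3.1823
(4) = -18*j^3 - 3*j^2 + 3*j
(5) = p^4 + 5*p^3 - 2*p^2 - 10*p - 5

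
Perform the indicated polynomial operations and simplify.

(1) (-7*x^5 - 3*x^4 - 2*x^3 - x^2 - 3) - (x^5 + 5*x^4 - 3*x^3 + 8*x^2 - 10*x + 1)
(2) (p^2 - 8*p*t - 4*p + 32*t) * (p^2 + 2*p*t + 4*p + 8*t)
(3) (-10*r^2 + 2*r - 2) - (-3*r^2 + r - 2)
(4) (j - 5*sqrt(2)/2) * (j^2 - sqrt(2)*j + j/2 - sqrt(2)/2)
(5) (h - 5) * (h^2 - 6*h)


(1) = -8*x^5 - 8*x^4 + x^3 - 9*x^2 + 10*x - 4
(2) = p^4 - 6*p^3*t - 16*p^2*t^2 - 16*p^2 + 96*p*t + 256*t^2
(3) = -7*r^2 + r
(4) = j^3 - 7*sqrt(2)*j^2/2 + j^2/2 - 7*sqrt(2)*j/4 + 5*j + 5/2
(5) = h^3 - 11*h^2 + 30*h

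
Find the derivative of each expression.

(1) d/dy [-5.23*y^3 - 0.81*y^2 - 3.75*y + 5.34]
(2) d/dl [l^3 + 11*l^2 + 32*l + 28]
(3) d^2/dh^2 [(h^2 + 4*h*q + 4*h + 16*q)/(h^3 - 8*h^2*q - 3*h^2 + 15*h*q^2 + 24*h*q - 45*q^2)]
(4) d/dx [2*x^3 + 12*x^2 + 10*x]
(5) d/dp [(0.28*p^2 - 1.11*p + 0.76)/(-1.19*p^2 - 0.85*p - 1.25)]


(1) = -15.69*y^2 - 1.62*y - 3.75
(2) = 3*l^2 + 22*l + 32
(3) = 2*(((-3*h + 8*q + 3)*(h^2 + 4*h*q + 4*h + 16*q) - 2*(h + 2*q + 2)*(3*h^2 - 16*h*q - 6*h + 15*q^2 + 24*q))*(h^3 - 8*h^2*q - 3*h^2 + 15*h*q^2 + 24*h*q - 45*q^2) + (h^2 + 4*h*q + 4*h + 16*q)*(3*h^2 - 16*h*q - 6*h + 15*q^2 + 24*q)^2 + (h^3 - 8*h^2*q - 3*h^2 + 15*h*q^2 + 24*h*q - 45*q^2)^2)/(h^3 - 8*h^2*q - 3*h^2 + 15*h*q^2 + 24*h*q - 45*q^2)^3
(4) = 6*x^2 + 24*x + 10
(5) = (-1.5589*p^2 + 1.1088*p + 2.0335)/(1.4161*p^4 + 2.023*p^3 + 3.6975*p^2 + 2.125*p + 1.5625)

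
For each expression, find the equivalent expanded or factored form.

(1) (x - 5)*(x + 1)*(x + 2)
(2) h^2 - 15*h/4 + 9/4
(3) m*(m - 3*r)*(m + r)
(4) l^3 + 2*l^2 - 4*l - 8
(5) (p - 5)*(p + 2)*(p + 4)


(1) = x^3 - 2*x^2 - 13*x - 10
(2) = (h - 3)*(h - 3/4)
(3) = m^3 - 2*m^2*r - 3*m*r^2
(4) = (l - 2)*(l + 2)^2
(5) = p^3 + p^2 - 22*p - 40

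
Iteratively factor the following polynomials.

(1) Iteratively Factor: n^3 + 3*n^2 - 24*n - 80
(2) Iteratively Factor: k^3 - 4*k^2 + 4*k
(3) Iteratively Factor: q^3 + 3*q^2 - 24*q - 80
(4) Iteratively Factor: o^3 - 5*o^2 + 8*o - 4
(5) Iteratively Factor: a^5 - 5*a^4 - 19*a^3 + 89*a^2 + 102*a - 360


(1) = (n - 5)*(n^2 + 8*n + 16) = (n - 5)*(n + 4)*(n + 4)
(2) = (k - 2)*(k^2 - 2*k) = (k - 2)^2*(k)
(3) = (q - 5)*(q^2 + 8*q + 16) = (q - 5)*(q + 4)*(q + 4)
(4) = (o - 2)*(o^2 - 3*o + 2) = (o - 2)^2*(o - 1)
(5) = (a + 3)*(a^4 - 8*a^3 + 5*a^2 + 74*a - 120) = (a + 3)^2*(a^3 - 11*a^2 + 38*a - 40) = (a - 5)*(a + 3)^2*(a^2 - 6*a + 8) = (a - 5)*(a - 2)*(a + 3)^2*(a - 4)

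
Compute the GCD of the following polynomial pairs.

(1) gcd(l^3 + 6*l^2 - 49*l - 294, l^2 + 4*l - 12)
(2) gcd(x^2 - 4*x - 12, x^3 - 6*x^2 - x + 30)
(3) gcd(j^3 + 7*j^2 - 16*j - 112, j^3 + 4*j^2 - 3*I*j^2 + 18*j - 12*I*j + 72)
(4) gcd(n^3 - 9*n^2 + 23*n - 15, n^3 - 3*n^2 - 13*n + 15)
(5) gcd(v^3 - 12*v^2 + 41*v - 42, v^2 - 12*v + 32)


(1) = gcd((l - 7)*(l + 6)*(l + 7), (l - 2)*(l + 6)) = l + 6
(2) = x + 2
(3) = gcd((j - 4)*(j + 4)*(j + 7), (j + 4)*(j - 6*I)*(j + 3*I)) = j + 4
(4) = n^2 - 6*n + 5
(5) = 1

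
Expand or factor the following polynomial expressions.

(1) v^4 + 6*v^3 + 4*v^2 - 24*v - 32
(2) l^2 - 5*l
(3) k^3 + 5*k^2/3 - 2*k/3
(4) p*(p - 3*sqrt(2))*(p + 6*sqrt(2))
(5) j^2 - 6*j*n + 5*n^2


(1) = (v - 2)*(v + 2)^2*(v + 4)
(2) = l*(l - 5)
(3) = k*(k - 1/3)*(k + 2)
(4) = p^3 + 3*sqrt(2)*p^2 - 36*p
(5) = (j - 5*n)*(j - n)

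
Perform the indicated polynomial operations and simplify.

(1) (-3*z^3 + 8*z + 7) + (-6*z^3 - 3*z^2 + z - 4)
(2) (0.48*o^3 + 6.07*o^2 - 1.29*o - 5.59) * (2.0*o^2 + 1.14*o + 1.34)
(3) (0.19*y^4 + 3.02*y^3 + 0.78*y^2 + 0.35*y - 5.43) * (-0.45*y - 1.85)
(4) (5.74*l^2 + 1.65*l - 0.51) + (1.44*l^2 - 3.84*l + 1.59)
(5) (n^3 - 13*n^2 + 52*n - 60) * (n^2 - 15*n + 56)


(1) = -9*z^3 - 3*z^2 + 9*z + 3
(2) = 0.96*o^5 + 12.6872*o^4 + 4.983*o^3 - 4.5168*o^2 - 8.1012*o - 7.4906
(3) = -0.0855*y^5 - 1.7105*y^4 - 5.938*y^3 - 1.6005*y^2 + 1.796*y + 10.0455
(4) = 7.18*l^2 - 2.19*l + 1.08
(5) = n^5 - 28*n^4 + 303*n^3 - 1568*n^2 + 3812*n - 3360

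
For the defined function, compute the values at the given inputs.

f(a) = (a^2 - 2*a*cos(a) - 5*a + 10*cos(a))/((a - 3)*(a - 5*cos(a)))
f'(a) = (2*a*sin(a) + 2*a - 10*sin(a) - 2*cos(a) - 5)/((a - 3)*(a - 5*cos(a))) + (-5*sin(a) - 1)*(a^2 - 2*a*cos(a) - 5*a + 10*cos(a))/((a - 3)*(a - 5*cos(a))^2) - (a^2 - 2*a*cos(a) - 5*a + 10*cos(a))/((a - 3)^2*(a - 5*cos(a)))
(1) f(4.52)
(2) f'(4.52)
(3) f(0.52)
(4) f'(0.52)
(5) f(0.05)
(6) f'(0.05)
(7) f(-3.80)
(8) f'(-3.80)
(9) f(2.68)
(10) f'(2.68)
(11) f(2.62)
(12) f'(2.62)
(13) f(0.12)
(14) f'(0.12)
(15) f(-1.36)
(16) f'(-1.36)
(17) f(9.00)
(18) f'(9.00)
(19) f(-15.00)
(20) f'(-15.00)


(1) = -0.28
(2) = 0.63
(3) = 0.58
(4) = -0.31
(5) = 0.66
(6) = -0.12
(7) = -18.54
(8) = 503.97
(9) = 4.53
(10) = 12.07
(11) = 3.92
(12) = 8.50
(13) = 0.65
(14) = -0.13
(15) = 1.08
(16) = -1.09
(17) = 0.53
(18) = 0.01
(19) = 1.34
(20) = -0.23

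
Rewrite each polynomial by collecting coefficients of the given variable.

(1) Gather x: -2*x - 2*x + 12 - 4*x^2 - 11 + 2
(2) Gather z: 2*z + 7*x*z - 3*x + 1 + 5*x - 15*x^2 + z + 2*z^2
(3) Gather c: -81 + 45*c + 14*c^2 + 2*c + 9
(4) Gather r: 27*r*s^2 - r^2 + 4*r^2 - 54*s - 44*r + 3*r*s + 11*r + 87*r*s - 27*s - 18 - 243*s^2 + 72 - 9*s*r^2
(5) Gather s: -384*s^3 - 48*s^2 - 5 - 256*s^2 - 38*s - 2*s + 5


(1) = -4*x^2 - 4*x + 3
(2) = -15*x^2 + 2*x + 2*z^2 + z*(7*x + 3) + 1
(3) = 14*c^2 + 47*c - 72
(4) = r^2*(3 - 9*s) + r*(27*s^2 + 90*s - 33) - 243*s^2 - 81*s + 54
(5) = -384*s^3 - 304*s^2 - 40*s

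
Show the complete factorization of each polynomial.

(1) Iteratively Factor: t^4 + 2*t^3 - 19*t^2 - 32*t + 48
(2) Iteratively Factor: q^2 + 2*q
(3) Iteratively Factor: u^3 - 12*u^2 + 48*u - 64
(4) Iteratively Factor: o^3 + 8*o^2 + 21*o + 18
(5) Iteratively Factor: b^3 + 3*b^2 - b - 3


(1) = (t - 4)*(t^3 + 6*t^2 + 5*t - 12) = (t - 4)*(t + 4)*(t^2 + 2*t - 3) = (t - 4)*(t + 3)*(t + 4)*(t - 1)
(2) = (q + 2)*(q)
(3) = (u - 4)*(u^2 - 8*u + 16) = (u - 4)^2*(u - 4)
(4) = (o + 3)*(o^2 + 5*o + 6) = (o + 2)*(o + 3)*(o + 3)
(5) = (b + 1)*(b^2 + 2*b - 3) = (b + 1)*(b + 3)*(b - 1)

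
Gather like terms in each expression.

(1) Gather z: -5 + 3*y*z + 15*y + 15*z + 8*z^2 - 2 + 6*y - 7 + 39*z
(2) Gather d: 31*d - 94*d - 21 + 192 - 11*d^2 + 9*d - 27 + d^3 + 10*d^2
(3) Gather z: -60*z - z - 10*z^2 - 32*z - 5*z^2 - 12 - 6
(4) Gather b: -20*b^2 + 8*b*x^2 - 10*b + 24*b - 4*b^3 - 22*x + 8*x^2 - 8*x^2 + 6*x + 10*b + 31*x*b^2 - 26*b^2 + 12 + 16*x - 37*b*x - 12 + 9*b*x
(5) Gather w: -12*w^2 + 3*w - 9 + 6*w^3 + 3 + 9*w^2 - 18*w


(1) = 21*y + 8*z^2 + z*(3*y + 54) - 14
(2) = d^3 - d^2 - 54*d + 144
(3) = -15*z^2 - 93*z - 18
(4) = -4*b^3 + b^2*(31*x - 46) + b*(8*x^2 - 28*x + 24)
(5) = 6*w^3 - 3*w^2 - 15*w - 6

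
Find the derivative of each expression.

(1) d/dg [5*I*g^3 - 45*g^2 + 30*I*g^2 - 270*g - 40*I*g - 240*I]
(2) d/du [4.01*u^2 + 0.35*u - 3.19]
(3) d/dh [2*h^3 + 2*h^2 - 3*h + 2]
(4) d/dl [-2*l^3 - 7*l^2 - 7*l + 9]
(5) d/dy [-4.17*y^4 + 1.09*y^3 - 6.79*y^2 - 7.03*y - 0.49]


(1) = 15*I*g^2 + g*(-90 + 60*I) - 270 - 40*I
(2) = 8.02*u + 0.35
(3) = 6*h^2 + 4*h - 3
(4) = -6*l^2 - 14*l - 7
(5) = -16.68*y^3 + 3.27*y^2 - 13.58*y - 7.03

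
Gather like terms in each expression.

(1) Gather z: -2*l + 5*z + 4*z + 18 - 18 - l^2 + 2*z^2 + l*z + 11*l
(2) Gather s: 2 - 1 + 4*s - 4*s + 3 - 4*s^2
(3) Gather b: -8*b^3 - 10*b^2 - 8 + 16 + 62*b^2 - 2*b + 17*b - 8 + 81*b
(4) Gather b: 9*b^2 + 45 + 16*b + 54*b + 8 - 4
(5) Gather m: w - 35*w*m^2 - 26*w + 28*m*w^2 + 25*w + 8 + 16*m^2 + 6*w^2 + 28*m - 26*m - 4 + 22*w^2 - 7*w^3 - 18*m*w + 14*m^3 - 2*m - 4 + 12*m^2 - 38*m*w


(1) = -l^2 + 9*l + 2*z^2 + z*(l + 9)
(2) = 4 - 4*s^2
(3) = -8*b^3 + 52*b^2 + 96*b
(4) = 9*b^2 + 70*b + 49
(5) = 14*m^3 + m^2*(28 - 35*w) + m*(28*w^2 - 56*w) - 7*w^3 + 28*w^2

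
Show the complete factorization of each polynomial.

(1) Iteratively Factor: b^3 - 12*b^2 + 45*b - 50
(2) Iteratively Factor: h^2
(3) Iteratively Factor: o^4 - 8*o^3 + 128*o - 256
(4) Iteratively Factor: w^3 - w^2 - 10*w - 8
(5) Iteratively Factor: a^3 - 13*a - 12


(1) = (b - 2)*(b^2 - 10*b + 25) = (b - 5)*(b - 2)*(b - 5)
(2) = (h)*(h)
(3) = (o - 4)*(o^3 - 4*o^2 - 16*o + 64) = (o - 4)*(o + 4)*(o^2 - 8*o + 16) = (o - 4)^2*(o + 4)*(o - 4)
(4) = (w + 2)*(w^2 - 3*w - 4) = (w - 4)*(w + 2)*(w + 1)
(5) = (a + 3)*(a^2 - 3*a - 4) = (a + 1)*(a + 3)*(a - 4)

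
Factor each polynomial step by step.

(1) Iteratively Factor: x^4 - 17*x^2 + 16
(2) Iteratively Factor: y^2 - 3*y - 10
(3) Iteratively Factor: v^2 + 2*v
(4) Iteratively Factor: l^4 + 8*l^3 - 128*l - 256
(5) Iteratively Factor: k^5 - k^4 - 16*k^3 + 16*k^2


(1) = (x + 4)*(x^3 - 4*x^2 - x + 4) = (x - 1)*(x + 4)*(x^2 - 3*x - 4) = (x - 4)*(x - 1)*(x + 4)*(x + 1)
(2) = (y + 2)*(y - 5)
(3) = (v + 2)*(v)
(4) = (l + 4)*(l^3 + 4*l^2 - 16*l - 64) = (l + 4)^2*(l^2 - 16) = (l - 4)*(l + 4)^2*(l + 4)
(5) = (k + 4)*(k^4 - 5*k^3 + 4*k^2) = (k - 1)*(k + 4)*(k^3 - 4*k^2) = (k - 4)*(k - 1)*(k + 4)*(k^2) = k*(k - 4)*(k - 1)*(k + 4)*(k)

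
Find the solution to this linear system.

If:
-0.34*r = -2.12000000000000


Then:
r = 6.24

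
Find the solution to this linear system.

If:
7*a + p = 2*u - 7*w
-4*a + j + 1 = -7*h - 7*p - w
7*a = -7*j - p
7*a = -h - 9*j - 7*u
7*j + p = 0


Then:
a = 0
h = 211*w/11 - 31/121
j = 31*w/11 - 2/121
p = 14/121 - 217*w/11
u = 7/121 - 70*w/11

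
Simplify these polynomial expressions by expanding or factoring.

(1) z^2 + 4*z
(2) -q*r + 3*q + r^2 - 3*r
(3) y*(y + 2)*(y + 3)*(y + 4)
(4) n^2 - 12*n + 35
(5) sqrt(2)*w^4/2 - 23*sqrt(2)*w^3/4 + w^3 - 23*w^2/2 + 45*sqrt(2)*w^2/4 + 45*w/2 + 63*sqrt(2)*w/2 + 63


(1) = z*(z + 4)
(2) = (-q + r)*(r - 3)
(3) = y^4 + 9*y^3 + 26*y^2 + 24*y
(4) = (n - 7)*(n - 5)
(5) = (w - 7)*(w - 6)*(w + 3/2)*(sqrt(2)*w/2 + 1)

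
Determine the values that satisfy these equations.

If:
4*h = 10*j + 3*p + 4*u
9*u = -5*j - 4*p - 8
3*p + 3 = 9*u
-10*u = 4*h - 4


Then:
h = 113/38
j = 239/95
p = -64/19
u = -15/19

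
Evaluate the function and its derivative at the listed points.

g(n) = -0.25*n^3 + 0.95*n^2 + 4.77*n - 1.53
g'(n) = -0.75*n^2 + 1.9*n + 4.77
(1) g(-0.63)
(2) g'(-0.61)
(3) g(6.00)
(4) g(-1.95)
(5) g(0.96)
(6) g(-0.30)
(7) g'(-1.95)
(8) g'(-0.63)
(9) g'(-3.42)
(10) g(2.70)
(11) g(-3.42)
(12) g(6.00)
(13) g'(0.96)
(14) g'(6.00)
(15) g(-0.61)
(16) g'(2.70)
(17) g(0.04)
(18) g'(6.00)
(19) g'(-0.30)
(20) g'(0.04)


(1) = -4.10
(2) = 3.33
(3) = 7.29
(4) = -5.37
(5) = 3.70
(6) = -2.87
(7) = -1.79
(8) = 3.28
(9) = -10.50
(10) = 13.35
(11) = 3.27
(12) = 7.29
(13) = 5.90
(14) = -10.83
(15) = -4.03
(16) = 4.43
(17) = -1.34
(18) = -10.83
(19) = 4.13
(20) = 4.84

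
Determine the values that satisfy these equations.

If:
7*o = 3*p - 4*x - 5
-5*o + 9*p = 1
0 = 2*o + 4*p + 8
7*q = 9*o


Then:
o = -2
p = -1
q = -18/7
x = 3/2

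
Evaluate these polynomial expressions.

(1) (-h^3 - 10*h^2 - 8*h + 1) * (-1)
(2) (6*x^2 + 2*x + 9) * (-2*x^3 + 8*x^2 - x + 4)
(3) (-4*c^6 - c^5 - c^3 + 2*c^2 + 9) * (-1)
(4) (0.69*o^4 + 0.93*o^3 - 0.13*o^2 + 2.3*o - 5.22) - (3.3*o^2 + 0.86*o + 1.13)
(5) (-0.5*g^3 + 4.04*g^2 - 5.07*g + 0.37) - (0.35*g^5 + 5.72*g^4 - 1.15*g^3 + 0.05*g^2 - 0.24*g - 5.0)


(1) = h^3 + 10*h^2 + 8*h - 1
(2) = -12*x^5 + 44*x^4 - 8*x^3 + 94*x^2 - x + 36
(3) = 4*c^6 + c^5 + c^3 - 2*c^2 - 9
(4) = 0.69*o^4 + 0.93*o^3 - 3.43*o^2 + 1.44*o - 6.35
(5) = -0.35*g^5 - 5.72*g^4 + 0.65*g^3 + 3.99*g^2 - 4.83*g + 5.37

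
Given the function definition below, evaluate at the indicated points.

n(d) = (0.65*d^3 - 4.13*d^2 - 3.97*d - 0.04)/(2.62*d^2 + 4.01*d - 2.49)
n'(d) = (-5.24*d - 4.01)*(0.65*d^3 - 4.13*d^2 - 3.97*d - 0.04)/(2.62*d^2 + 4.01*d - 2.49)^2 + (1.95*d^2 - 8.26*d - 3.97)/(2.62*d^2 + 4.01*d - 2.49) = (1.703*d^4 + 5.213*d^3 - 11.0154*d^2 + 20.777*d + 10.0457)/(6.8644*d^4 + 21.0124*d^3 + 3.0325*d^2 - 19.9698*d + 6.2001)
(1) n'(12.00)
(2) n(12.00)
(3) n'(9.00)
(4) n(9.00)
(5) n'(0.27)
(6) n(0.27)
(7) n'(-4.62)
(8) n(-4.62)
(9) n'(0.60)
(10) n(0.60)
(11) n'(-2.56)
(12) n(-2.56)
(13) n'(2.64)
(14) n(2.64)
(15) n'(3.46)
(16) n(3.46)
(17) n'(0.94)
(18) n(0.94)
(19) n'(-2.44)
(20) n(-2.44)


(1) = 0.24
(2) = 1.14
(3) = 0.24
(4) = 0.42
(5) = 10.12
(6) = 1.15
(7) = -0.05
(8) = -3.84
(9) = 26.95
(10) = -4.39
(11) = -6.65
(12) = -6.31
(13) = 0.24
(14) = -1.04
(15) = 0.22
(16) = -0.85
(17) = 1.97
(18) = -1.91
(19) = -11.00
(20) = -7.34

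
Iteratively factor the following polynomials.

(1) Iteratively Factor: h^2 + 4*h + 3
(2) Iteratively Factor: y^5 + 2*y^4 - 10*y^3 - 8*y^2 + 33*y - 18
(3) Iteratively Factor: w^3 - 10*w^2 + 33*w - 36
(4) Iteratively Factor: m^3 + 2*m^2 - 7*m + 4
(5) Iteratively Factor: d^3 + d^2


(1) = (h + 1)*(h + 3)
(2) = (y + 3)*(y^4 - y^3 - 7*y^2 + 13*y - 6) = (y - 1)*(y + 3)*(y^3 - 7*y + 6) = (y - 1)^2*(y + 3)*(y^2 + y - 6) = (y - 1)^2*(y + 3)^2*(y - 2)
(3) = (w - 3)*(w^2 - 7*w + 12) = (w - 3)^2*(w - 4)
(4) = (m - 1)*(m^2 + 3*m - 4) = (m - 1)*(m + 4)*(m - 1)
(5) = (d)*(d^2 + d) = d*(d + 1)*(d)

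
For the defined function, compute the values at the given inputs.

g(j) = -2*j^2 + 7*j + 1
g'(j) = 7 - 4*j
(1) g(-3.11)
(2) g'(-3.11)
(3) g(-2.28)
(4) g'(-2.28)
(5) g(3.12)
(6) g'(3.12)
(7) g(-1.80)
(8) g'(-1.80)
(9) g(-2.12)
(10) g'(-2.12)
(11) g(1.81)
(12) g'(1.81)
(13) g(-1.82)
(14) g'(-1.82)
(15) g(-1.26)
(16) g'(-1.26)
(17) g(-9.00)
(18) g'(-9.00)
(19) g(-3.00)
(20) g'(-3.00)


(1) = -40.11
(2) = 19.44
(3) = -25.36
(4) = 16.12
(5) = 3.37
(6) = -5.48
(7) = -18.08
(8) = 14.20
(9) = -22.83
(10) = 15.48
(11) = 7.12
(12) = -0.24
(13) = -18.36
(14) = 14.28
(15) = -11.00
(16) = 12.04
(17) = -224.00
(18) = 43.00
(19) = -38.00
(20) = 19.00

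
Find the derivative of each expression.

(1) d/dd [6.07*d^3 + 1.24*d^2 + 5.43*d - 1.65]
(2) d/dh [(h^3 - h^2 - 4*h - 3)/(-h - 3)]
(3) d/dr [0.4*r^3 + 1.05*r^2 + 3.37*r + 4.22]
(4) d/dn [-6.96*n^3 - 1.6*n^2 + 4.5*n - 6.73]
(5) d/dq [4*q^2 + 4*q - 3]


(1) = 18.21*d^2 + 2.48*d + 5.43
(2) = (-2*h^3 - 8*h^2 + 6*h + 9)/(h^2 + 6*h + 9)
(3) = 1.2*r^2 + 2.1*r + 3.37
(4) = -20.88*n^2 - 3.2*n + 4.5
(5) = 8*q + 4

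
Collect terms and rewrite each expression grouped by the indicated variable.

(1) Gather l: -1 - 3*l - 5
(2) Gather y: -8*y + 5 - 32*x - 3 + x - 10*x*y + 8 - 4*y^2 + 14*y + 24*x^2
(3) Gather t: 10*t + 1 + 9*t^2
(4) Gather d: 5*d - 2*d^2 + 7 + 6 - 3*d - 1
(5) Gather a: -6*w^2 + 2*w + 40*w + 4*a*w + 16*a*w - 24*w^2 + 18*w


(1) = -3*l - 6
(2) = 24*x^2 - 31*x - 4*y^2 + y*(6 - 10*x) + 10
(3) = 9*t^2 + 10*t + 1
(4) = -2*d^2 + 2*d + 12
(5) = 20*a*w - 30*w^2 + 60*w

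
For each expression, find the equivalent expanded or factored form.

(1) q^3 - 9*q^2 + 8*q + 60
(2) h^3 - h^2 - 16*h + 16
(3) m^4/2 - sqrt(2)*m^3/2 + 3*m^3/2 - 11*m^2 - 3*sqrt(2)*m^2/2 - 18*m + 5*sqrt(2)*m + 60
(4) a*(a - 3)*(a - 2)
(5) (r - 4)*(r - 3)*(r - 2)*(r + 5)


(1) = (q - 6)*(q - 5)*(q + 2)
(2) = (h - 4)*(h - 1)*(h + 4)
(3) = (m/2 + sqrt(2))*(m - 2)*(m + 5)*(m - 3*sqrt(2))
(4) = a^3 - 5*a^2 + 6*a
(5) = r^4 - 4*r^3 - 19*r^2 + 106*r - 120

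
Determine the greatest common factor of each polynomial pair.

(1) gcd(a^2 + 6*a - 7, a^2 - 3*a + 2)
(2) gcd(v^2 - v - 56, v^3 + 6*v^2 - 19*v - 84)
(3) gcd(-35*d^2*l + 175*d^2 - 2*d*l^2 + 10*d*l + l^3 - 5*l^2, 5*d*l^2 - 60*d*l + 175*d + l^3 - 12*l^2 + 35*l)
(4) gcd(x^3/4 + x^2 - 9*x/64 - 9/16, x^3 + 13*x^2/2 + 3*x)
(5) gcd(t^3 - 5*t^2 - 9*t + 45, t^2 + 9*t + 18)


(1) = gcd((a - 1)*(a + 7), (a - 2)*(a - 1)) = a - 1
(2) = gcd((v - 8)*(v + 7), (v - 4)*(v + 3)*(v + 7)) = v + 7
(3) = 5*d*l - 25*d + l^2 - 5*l
(4) = gcd((x/4 + 1)*(x - 3/4)*(x + 3/4), x*(x + 1/2)*(x + 6)) = 1
(5) = t + 3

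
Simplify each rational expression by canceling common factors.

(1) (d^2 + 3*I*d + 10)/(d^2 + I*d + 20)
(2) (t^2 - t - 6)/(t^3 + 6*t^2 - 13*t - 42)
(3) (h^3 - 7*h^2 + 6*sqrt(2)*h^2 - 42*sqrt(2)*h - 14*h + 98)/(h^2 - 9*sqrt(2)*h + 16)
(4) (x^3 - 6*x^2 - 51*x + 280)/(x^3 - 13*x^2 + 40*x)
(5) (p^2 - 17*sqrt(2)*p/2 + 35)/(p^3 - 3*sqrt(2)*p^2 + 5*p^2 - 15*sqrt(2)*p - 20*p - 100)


(1) = (d - 2*I)/(d - 4*I)
(2) = 1/(t + 7)
(3) = (h^2 + h*(-7 + 7*sqrt(2)) - 49*sqrt(2))/(h - 8*sqrt(2))
(4) = (x + 7)/x
(5) = (2*p - 7*sqrt(2))/(2*p^2 + p*(4*sqrt(2) + 10) + 20*sqrt(2))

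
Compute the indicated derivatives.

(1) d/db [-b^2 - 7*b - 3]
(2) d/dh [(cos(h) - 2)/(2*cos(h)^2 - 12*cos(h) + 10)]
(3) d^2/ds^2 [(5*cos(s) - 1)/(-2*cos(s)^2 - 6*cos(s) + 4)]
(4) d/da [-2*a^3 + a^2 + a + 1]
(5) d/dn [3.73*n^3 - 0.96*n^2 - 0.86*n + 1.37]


(1) = -2*b - 7
(2) = (cos(h)^2 - 4*cos(h) + 7)*sin(h)/(2*(cos(h)^2 - 6*cos(h) + 5)^2)
(3) = (45*(1 - cos(2*s))^2*cos(s) - 19*(1 - cos(2*s))^2 + cos(s) - 38*cos(2*s) + 81*cos(3*s) - 10*cos(5*s) - 114)/(6*cos(s) + cos(2*s) - 3)^3
(4) = -6*a^2 + 2*a + 1
(5) = 11.19*n^2 - 1.92*n - 0.86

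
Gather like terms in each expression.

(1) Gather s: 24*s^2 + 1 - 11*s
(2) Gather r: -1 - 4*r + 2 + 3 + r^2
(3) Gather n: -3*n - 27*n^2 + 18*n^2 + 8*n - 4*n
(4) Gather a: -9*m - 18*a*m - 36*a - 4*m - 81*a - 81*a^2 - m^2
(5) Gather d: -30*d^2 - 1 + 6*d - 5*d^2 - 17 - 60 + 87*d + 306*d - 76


(1) = 24*s^2 - 11*s + 1
(2) = r^2 - 4*r + 4
(3) = -9*n^2 + n
(4) = -81*a^2 + a*(-18*m - 117) - m^2 - 13*m
(5) = -35*d^2 + 399*d - 154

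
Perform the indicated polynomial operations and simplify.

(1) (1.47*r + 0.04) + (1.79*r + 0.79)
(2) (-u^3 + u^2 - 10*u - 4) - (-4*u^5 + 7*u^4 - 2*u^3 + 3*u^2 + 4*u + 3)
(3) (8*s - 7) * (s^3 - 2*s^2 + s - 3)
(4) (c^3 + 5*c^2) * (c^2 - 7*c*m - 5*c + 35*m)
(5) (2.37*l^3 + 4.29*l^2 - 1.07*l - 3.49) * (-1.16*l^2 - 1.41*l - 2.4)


(1) = 3.26*r + 0.83
(2) = 4*u^5 - 7*u^4 + u^3 - 2*u^2 - 14*u - 7
(3) = 8*s^4 - 23*s^3 + 22*s^2 - 31*s + 21
(4) = c^5 - 7*c^4*m - 25*c^3 + 175*c^2*m
(5) = -2.7492*l^5 - 8.3181*l^4 - 10.4957*l^3 - 4.7389*l^2 + 7.4889*l + 8.376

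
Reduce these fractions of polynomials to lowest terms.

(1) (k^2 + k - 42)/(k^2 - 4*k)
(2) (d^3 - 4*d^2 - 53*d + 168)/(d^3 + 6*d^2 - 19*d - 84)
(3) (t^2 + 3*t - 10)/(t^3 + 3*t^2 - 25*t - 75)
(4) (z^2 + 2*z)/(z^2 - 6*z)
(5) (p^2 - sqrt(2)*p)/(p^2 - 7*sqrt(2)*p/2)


(1) = (k^2 + k - 42)/(k^2 - 4*k)
(2) = (d^2 - 11*d + 24)/(d^2 - d - 12)
(3) = (t - 2)/(t^2 - 2*t - 15)
(4) = (z + 2)/(z - 6)
(5) = (2*p - 2*sqrt(2))/(2*p - 7*sqrt(2))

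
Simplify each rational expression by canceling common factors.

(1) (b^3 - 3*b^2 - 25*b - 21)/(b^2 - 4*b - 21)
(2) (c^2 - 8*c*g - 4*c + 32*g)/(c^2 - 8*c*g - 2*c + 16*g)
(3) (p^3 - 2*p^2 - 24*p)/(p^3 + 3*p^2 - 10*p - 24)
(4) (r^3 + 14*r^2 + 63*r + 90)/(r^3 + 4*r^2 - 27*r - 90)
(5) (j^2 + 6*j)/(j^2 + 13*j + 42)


(1) = b + 1
(2) = (c - 4)/(c - 2)
(3) = (p^2 - 6*p)/(p^2 - p - 6)
(4) = (r + 5)/(r - 5)
(5) = j/(j + 7)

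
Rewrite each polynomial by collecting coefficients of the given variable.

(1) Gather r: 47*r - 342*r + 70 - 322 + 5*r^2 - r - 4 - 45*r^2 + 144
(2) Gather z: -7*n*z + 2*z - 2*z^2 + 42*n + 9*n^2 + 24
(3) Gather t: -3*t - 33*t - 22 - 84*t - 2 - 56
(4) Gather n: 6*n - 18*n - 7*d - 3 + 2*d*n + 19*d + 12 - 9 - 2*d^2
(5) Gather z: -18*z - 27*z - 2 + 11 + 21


(1) = -40*r^2 - 296*r - 112
(2) = 9*n^2 + 42*n - 2*z^2 + z*(2 - 7*n) + 24
(3) = -120*t - 80
(4) = -2*d^2 + 12*d + n*(2*d - 12)
(5) = 30 - 45*z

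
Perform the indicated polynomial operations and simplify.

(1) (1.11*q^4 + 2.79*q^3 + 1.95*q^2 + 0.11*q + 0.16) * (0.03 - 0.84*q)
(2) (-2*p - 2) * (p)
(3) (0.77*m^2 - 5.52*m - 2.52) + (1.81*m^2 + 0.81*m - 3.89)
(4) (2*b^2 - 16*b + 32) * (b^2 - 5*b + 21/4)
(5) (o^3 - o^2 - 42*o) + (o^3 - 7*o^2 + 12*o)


(1) = -0.9324*q^5 - 2.3103*q^4 - 1.5543*q^3 - 0.0339*q^2 - 0.1311*q + 0.0048
(2) = -2*p^2 - 2*p
(3) = 2.58*m^2 - 4.71*m - 6.41
(4) = 2*b^4 - 26*b^3 + 245*b^2/2 - 244*b + 168
(5) = 2*o^3 - 8*o^2 - 30*o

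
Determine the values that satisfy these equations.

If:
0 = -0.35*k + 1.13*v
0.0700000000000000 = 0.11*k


Then:
k = 0.64
v = 0.20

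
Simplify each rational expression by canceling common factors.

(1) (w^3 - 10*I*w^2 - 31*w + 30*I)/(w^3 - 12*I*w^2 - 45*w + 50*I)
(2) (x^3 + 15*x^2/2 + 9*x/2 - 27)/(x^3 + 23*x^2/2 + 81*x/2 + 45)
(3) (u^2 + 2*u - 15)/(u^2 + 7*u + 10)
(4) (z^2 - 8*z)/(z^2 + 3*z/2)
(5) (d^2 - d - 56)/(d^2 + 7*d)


(1) = (w - 3*I)/(w - 5*I)
(2) = (2*x - 3)/(2*x + 5)
(3) = (u - 3)/(u + 2)
(4) = (2*z - 16)/(2*z + 3)
(5) = (d - 8)/d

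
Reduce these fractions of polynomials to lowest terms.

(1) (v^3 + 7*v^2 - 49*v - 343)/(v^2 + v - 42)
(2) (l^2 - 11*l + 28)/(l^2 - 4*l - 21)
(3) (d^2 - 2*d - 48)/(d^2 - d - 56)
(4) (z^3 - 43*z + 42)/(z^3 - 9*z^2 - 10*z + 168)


(1) = (v^2 - 49)/(v - 6)
(2) = (l - 4)/(l + 3)
(3) = (d + 6)/(d + 7)
(4) = (z^2 + 6*z - 7)/(z^2 - 3*z - 28)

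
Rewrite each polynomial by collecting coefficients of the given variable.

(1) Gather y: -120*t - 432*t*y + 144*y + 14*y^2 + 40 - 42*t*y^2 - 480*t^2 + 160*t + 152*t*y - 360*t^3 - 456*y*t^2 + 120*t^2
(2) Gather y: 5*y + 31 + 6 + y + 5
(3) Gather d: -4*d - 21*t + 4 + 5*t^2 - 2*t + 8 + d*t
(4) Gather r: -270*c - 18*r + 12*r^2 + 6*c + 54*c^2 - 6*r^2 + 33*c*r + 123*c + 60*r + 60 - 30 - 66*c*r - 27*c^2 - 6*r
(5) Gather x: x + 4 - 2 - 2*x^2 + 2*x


(1) = -360*t^3 - 360*t^2 + 40*t + y^2*(14 - 42*t) + y*(-456*t^2 - 280*t + 144) + 40
(2) = 6*y + 42
(3) = d*(t - 4) + 5*t^2 - 23*t + 12
(4) = 27*c^2 - 141*c + 6*r^2 + r*(36 - 33*c) + 30
(5) = -2*x^2 + 3*x + 2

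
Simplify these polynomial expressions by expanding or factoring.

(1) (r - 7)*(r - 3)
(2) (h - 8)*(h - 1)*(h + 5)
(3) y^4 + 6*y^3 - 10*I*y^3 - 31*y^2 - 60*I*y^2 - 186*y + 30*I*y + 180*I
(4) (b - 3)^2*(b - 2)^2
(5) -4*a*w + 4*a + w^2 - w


(1) = r^2 - 10*r + 21
(2) = h^3 - 4*h^2 - 37*h + 40
(3) = (y + 6)*(y - 5*I)*(y - 3*I)*(y - 2*I)
(4) = b^4 - 10*b^3 + 37*b^2 - 60*b + 36
(5) = (-4*a + w)*(w - 1)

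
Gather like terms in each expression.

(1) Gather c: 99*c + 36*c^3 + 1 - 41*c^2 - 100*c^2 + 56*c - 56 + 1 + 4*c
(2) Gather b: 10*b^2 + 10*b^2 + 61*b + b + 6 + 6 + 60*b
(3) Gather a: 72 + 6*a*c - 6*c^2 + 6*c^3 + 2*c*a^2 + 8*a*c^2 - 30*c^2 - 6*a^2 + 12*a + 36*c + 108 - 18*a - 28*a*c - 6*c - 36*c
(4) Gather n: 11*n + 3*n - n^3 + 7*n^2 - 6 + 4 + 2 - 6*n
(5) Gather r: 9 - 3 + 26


(1) = 36*c^3 - 141*c^2 + 159*c - 54
(2) = 20*b^2 + 122*b + 12
(3) = a^2*(2*c - 6) + a*(8*c^2 - 22*c - 6) + 6*c^3 - 36*c^2 - 6*c + 180
(4) = -n^3 + 7*n^2 + 8*n
(5) = 32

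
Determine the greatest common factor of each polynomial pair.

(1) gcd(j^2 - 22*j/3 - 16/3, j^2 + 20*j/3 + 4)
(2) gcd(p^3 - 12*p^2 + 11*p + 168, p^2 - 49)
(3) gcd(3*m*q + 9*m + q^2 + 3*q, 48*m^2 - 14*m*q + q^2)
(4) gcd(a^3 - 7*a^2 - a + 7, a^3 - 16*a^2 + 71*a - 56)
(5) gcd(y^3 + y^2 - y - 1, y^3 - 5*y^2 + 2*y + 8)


(1) = gcd((j - 8)*(j + 2/3), (j + 2/3)*(j + 6)) = j + 2/3
(2) = p - 7
(3) = 1
(4) = a^2 - 8*a + 7
(5) = gcd((y - 1)*(y + 1)^2, (y - 4)*(y - 2)*(y + 1)) = y + 1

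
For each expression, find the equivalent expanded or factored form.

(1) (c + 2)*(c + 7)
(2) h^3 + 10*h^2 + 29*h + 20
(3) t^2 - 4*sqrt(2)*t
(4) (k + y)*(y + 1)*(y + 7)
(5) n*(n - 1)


(1) = c^2 + 9*c + 14
(2) = (h + 1)*(h + 4)*(h + 5)
(3) = t*(t - 4*sqrt(2))
(4) = k*y^2 + 8*k*y + 7*k + y^3 + 8*y^2 + 7*y
(5) = n^2 - n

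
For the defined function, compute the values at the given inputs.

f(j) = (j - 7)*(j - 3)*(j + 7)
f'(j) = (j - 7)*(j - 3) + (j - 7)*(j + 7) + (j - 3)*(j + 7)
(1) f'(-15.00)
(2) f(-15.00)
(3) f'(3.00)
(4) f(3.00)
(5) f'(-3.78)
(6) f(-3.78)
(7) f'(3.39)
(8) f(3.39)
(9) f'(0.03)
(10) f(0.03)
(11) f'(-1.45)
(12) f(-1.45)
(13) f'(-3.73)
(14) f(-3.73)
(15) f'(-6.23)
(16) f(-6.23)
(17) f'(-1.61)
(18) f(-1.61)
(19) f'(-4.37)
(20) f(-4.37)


(1) = 716.00
(2) = -3168.00
(3) = -40.00
(4) = 0.00
(5) = 16.55
(6) = 235.34
(7) = -34.86
(8) = -14.63
(9) = -49.18
(10) = 145.53
(11) = -33.99
(12) = 208.69
(13) = 15.12
(14) = 236.14
(15) = 104.82
(16) = 94.03
(17) = -31.56
(18) = 213.94
(19) = 34.51
(20) = 220.39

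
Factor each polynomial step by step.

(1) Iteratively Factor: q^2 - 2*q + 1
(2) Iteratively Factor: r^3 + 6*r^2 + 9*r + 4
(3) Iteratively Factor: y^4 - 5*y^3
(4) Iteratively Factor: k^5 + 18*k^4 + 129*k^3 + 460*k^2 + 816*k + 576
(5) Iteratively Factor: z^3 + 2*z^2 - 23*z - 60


(1) = (q - 1)*(q - 1)
(2) = (r + 1)*(r^2 + 5*r + 4) = (r + 1)^2*(r + 4)
(3) = (y)*(y^3 - 5*y^2) = y^2*(y^2 - 5*y) = y^3*(y - 5)
(4) = (k + 3)*(k^4 + 15*k^3 + 84*k^2 + 208*k + 192) = (k + 3)*(k + 4)*(k^3 + 11*k^2 + 40*k + 48) = (k + 3)*(k + 4)^2*(k^2 + 7*k + 12) = (k + 3)*(k + 4)^3*(k + 3)
(5) = (z + 3)*(z^2 - z - 20) = (z - 5)*(z + 3)*(z + 4)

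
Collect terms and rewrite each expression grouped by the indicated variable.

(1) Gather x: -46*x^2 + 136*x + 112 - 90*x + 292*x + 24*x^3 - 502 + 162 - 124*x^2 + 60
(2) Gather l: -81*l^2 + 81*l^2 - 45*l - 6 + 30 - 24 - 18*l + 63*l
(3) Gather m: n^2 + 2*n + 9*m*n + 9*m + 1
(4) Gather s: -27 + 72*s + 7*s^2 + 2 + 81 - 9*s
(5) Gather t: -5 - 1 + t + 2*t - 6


(1) = 24*x^3 - 170*x^2 + 338*x - 168
(2) = 0
(3) = m*(9*n + 9) + n^2 + 2*n + 1
(4) = 7*s^2 + 63*s + 56
(5) = 3*t - 12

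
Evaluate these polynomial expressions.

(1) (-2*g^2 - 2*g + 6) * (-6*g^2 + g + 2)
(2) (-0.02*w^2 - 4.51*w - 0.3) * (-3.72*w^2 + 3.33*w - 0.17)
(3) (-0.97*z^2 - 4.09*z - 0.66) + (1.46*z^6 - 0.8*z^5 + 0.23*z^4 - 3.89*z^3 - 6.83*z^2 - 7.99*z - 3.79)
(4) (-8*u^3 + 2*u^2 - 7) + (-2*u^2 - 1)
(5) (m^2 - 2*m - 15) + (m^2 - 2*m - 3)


(1) = 12*g^4 + 10*g^3 - 42*g^2 + 2*g + 12
(2) = 0.0744*w^4 + 16.7106*w^3 - 13.8989*w^2 - 0.2323*w + 0.051
(3) = 1.46*z^6 - 0.8*z^5 + 0.23*z^4 - 3.89*z^3 - 7.8*z^2 - 12.08*z - 4.45
(4) = -8*u^3 - 8
(5) = 2*m^2 - 4*m - 18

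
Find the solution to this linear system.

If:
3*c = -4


Then:
c = -4/3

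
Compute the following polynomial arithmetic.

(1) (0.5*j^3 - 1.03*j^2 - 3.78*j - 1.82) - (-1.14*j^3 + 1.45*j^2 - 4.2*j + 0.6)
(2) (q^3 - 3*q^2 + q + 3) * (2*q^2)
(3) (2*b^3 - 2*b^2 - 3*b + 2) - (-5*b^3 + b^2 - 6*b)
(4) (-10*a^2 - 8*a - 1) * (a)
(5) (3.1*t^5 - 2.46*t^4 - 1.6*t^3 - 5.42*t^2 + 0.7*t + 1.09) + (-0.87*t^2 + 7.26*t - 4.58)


(1) = 1.64*j^3 - 2.48*j^2 + 0.42*j - 2.42
(2) = 2*q^5 - 6*q^4 + 2*q^3 + 6*q^2
(3) = 7*b^3 - 3*b^2 + 3*b + 2
(4) = -10*a^3 - 8*a^2 - a
(5) = 3.1*t^5 - 2.46*t^4 - 1.6*t^3 - 6.29*t^2 + 7.96*t - 3.49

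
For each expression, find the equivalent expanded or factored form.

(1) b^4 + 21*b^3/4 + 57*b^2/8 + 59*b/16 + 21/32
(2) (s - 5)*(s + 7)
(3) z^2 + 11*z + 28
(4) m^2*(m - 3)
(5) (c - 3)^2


(1) = (b + 1/2)^2*(b + 3/4)*(b + 7/2)
(2) = s^2 + 2*s - 35
(3) = (z + 4)*(z + 7)
(4) = m^3 - 3*m^2
(5) = c^2 - 6*c + 9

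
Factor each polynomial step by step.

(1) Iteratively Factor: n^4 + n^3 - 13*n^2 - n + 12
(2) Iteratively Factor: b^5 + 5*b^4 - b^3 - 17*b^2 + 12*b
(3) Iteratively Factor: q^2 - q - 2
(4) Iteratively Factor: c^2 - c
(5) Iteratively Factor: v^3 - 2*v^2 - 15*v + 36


(1) = (n + 4)*(n^3 - 3*n^2 - n + 3) = (n - 3)*(n + 4)*(n^2 - 1) = (n - 3)*(n + 1)*(n + 4)*(n - 1)
(2) = (b - 1)*(b^4 + 6*b^3 + 5*b^2 - 12*b) = b*(b - 1)*(b^3 + 6*b^2 + 5*b - 12) = b*(b - 1)^2*(b^2 + 7*b + 12) = b*(b - 1)^2*(b + 4)*(b + 3)
(3) = (q + 1)*(q - 2)
(4) = (c - 1)*(c)
(5) = (v - 3)*(v^2 + v - 12) = (v - 3)^2*(v + 4)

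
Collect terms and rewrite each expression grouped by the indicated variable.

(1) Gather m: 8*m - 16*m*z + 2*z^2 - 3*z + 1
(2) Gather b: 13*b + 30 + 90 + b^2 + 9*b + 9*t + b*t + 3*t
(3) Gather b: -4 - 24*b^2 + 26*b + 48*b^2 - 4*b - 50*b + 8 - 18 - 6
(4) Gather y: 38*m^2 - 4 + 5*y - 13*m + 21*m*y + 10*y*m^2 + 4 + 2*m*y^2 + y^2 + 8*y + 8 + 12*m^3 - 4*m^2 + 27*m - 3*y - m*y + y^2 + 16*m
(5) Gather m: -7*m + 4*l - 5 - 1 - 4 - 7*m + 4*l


(1) = m*(8 - 16*z) + 2*z^2 - 3*z + 1
(2) = b^2 + b*(t + 22) + 12*t + 120
(3) = 24*b^2 - 28*b - 20
(4) = 12*m^3 + 34*m^2 + 30*m + y^2*(2*m + 2) + y*(10*m^2 + 20*m + 10) + 8
(5) = 8*l - 14*m - 10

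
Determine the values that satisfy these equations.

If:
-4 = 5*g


Then:
g = -4/5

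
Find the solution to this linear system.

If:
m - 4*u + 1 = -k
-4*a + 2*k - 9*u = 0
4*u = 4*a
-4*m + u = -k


Then:
a = -8/35
k = -52/35
m = -3/7
u = -8/35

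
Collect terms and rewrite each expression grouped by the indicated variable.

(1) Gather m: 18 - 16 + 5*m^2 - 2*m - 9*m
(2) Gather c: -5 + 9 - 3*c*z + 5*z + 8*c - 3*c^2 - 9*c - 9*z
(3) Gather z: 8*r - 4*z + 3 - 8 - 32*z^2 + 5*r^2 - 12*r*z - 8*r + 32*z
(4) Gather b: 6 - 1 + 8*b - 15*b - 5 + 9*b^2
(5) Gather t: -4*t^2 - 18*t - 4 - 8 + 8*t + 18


(1) = 5*m^2 - 11*m + 2
(2) = -3*c^2 + c*(-3*z - 1) - 4*z + 4
(3) = 5*r^2 - 32*z^2 + z*(28 - 12*r) - 5
(4) = 9*b^2 - 7*b
(5) = -4*t^2 - 10*t + 6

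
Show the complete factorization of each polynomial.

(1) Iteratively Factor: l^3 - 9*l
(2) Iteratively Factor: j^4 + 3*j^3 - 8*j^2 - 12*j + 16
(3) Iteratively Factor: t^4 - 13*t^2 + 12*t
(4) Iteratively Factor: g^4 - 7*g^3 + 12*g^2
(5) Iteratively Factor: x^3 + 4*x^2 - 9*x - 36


(1) = (l)*(l^2 - 9) = l*(l - 3)*(l + 3)
(2) = (j + 4)*(j^3 - j^2 - 4*j + 4) = (j + 2)*(j + 4)*(j^2 - 3*j + 2) = (j - 2)*(j + 2)*(j + 4)*(j - 1)
(3) = (t + 4)*(t^3 - 4*t^2 + 3*t) = (t - 3)*(t + 4)*(t^2 - t) = (t - 3)*(t - 1)*(t + 4)*(t)
(4) = (g - 3)*(g^3 - 4*g^2) = g*(g - 3)*(g^2 - 4*g) = g^2*(g - 3)*(g - 4)
(5) = (x + 4)*(x^2 - 9) = (x + 3)*(x + 4)*(x - 3)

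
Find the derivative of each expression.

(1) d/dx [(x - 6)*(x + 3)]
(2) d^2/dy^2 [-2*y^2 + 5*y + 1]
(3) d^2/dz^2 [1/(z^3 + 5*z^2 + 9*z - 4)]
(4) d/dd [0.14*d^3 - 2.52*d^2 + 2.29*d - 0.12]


(1) = 2*x - 3
(2) = -4
(3) = 2*(-(3*z + 5)*(z^3 + 5*z^2 + 9*z - 4) + (3*z^2 + 10*z + 9)^2)/(z^3 + 5*z^2 + 9*z - 4)^3
(4) = 0.42*d^2 - 5.04*d + 2.29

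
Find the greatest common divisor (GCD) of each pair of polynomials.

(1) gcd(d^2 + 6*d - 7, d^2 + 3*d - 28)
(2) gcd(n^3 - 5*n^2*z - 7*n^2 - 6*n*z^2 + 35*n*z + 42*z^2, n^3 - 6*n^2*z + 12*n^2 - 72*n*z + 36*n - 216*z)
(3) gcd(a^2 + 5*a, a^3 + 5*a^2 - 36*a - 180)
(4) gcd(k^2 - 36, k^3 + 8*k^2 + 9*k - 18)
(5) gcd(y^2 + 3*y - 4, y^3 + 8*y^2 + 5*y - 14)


(1) = gcd((d - 1)*(d + 7), (d - 4)*(d + 7)) = d + 7
(2) = -n + 6*z
(3) = a + 5
(4) = gcd((k - 6)*(k + 6), (k - 1)*(k + 3)*(k + 6)) = k + 6
(5) = y - 1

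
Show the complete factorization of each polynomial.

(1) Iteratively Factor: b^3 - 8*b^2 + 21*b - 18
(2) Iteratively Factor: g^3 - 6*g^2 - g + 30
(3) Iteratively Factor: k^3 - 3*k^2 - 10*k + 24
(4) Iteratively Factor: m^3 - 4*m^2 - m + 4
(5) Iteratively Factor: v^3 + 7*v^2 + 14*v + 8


(1) = (b - 2)*(b^2 - 6*b + 9) = (b - 3)*(b - 2)*(b - 3)
(2) = (g - 5)*(g^2 - g - 6) = (g - 5)*(g + 2)*(g - 3)
(3) = (k - 2)*(k^2 - k - 12) = (k - 4)*(k - 2)*(k + 3)
(4) = (m + 1)*(m^2 - 5*m + 4) = (m - 1)*(m + 1)*(m - 4)
(5) = (v + 1)*(v^2 + 6*v + 8) = (v + 1)*(v + 4)*(v + 2)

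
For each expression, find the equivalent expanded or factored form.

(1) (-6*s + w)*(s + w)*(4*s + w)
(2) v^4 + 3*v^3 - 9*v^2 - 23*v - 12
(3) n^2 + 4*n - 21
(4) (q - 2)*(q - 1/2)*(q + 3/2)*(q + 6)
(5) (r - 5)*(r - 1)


(1) = -24*s^3 - 26*s^2*w - s*w^2 + w^3
(2) = (v - 3)*(v + 1)^2*(v + 4)
(3) = (n - 3)*(n + 7)
(4) = q^4 + 5*q^3 - 35*q^2/4 - 15*q + 9
(5) = r^2 - 6*r + 5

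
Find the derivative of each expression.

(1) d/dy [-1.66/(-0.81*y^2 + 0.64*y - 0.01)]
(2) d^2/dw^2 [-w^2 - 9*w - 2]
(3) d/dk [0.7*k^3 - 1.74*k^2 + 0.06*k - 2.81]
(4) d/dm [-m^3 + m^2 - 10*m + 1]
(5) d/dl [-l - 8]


(1) = (1.0624 - 2.6892*y)/(0.81*y^2 - 0.64*y + 0.01)^2
(2) = -2
(3) = 2.1*k^2 - 3.48*k + 0.06
(4) = -3*m^2 + 2*m - 10
(5) = -1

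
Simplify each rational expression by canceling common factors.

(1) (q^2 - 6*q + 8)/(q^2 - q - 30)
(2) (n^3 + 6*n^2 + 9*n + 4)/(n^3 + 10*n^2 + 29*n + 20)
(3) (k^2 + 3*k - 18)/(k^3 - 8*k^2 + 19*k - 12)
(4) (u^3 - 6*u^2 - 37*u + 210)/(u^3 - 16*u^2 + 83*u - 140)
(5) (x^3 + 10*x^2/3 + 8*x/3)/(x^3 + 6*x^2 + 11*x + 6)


(1) = (q^2 - 6*q + 8)/(q^2 - q - 30)
(2) = (n + 1)/(n + 5)
(3) = (k + 6)/(k^2 - 5*k + 4)
(4) = (u + 6)/(u - 4)
(5) = (3*x^2 + 4*x)/(3*x^2 + 12*x + 9)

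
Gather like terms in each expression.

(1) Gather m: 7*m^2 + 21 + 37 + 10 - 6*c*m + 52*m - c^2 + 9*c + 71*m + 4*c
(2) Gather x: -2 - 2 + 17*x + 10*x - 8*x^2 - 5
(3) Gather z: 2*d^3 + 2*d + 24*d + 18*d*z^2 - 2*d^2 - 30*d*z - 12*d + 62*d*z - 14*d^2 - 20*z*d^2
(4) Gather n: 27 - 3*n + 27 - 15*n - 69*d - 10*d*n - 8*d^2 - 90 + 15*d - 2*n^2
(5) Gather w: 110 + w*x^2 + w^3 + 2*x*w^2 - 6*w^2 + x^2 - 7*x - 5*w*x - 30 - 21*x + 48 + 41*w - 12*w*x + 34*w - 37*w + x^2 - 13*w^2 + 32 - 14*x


(1) = -c^2 + 13*c + 7*m^2 + m*(123 - 6*c) + 68
(2) = -8*x^2 + 27*x - 9
(3) = 2*d^3 - 16*d^2 + 18*d*z^2 + 14*d + z*(-20*d^2 + 32*d)
(4) = -8*d^2 - 54*d - 2*n^2 + n*(-10*d - 18) - 36
(5) = w^3 + w^2*(2*x - 19) + w*(x^2 - 17*x + 38) + 2*x^2 - 42*x + 160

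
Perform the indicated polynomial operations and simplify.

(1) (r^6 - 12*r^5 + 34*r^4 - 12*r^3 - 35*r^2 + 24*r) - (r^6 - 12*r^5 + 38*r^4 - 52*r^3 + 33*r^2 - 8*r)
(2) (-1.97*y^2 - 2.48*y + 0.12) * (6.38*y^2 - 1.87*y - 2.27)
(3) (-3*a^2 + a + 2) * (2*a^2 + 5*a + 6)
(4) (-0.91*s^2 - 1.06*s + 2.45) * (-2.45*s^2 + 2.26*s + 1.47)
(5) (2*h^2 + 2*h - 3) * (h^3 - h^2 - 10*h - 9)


(1) = -4*r^4 + 40*r^3 - 68*r^2 + 32*r
(2) = -12.5686*y^4 - 12.1385*y^3 + 9.8751*y^2 + 5.4052*y - 0.2724
(3) = -6*a^4 - 13*a^3 - 9*a^2 + 16*a + 12
(4) = 2.2295*s^4 + 0.5404*s^3 - 9.7358*s^2 + 3.9788*s + 3.6015
(5) = 2*h^5 - 25*h^3 - 35*h^2 + 12*h + 27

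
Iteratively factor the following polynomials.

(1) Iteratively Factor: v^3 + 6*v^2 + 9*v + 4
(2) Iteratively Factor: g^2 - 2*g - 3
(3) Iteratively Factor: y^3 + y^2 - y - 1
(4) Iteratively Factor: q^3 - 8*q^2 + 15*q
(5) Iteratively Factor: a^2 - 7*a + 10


(1) = (v + 1)*(v^2 + 5*v + 4) = (v + 1)^2*(v + 4)
(2) = (g + 1)*(g - 3)
(3) = (y - 1)*(y^2 + 2*y + 1) = (y - 1)*(y + 1)*(y + 1)
(4) = (q - 3)*(q^2 - 5*q) = q*(q - 3)*(q - 5)
(5) = (a - 5)*(a - 2)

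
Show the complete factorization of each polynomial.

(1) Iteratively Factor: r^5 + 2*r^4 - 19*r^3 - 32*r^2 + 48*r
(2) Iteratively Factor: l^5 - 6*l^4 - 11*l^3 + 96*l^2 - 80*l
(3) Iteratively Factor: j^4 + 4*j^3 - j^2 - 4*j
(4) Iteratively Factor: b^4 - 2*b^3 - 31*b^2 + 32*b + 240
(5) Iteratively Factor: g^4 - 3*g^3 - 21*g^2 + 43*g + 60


(1) = (r + 3)*(r^4 - r^3 - 16*r^2 + 16*r) = (r - 4)*(r + 3)*(r^3 + 3*r^2 - 4*r) = r*(r - 4)*(r + 3)*(r^2 + 3*r - 4) = r*(r - 4)*(r + 3)*(r + 4)*(r - 1)
(2) = (l - 1)*(l^4 - 5*l^3 - 16*l^2 + 80*l) = (l - 1)*(l + 4)*(l^3 - 9*l^2 + 20*l) = (l - 4)*(l - 1)*(l + 4)*(l^2 - 5*l) = l*(l - 4)*(l - 1)*(l + 4)*(l - 5)
(3) = (j)*(j^3 + 4*j^2 - j - 4) = j*(j + 1)*(j^2 + 3*j - 4) = j*(j - 1)*(j + 1)*(j + 4)
(4) = (b + 3)*(b^3 - 5*b^2 - 16*b + 80) = (b + 3)*(b + 4)*(b^2 - 9*b + 20) = (b - 4)*(b + 3)*(b + 4)*(b - 5)
(5) = (g - 3)*(g^3 - 21*g - 20) = (g - 3)*(g + 4)*(g^2 - 4*g - 5) = (g - 5)*(g - 3)*(g + 4)*(g + 1)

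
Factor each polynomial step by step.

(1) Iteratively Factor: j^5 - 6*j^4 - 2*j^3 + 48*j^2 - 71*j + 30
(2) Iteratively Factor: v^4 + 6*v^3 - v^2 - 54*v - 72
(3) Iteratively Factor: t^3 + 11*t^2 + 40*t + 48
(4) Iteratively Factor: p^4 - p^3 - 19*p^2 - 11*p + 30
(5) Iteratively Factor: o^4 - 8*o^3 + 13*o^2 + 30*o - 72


(1) = (j + 3)*(j^4 - 9*j^3 + 25*j^2 - 27*j + 10) = (j - 2)*(j + 3)*(j^3 - 7*j^2 + 11*j - 5) = (j - 5)*(j - 2)*(j + 3)*(j^2 - 2*j + 1) = (j - 5)*(j - 2)*(j - 1)*(j + 3)*(j - 1)
(2) = (v + 4)*(v^3 + 2*v^2 - 9*v - 18) = (v + 3)*(v + 4)*(v^2 - v - 6) = (v - 3)*(v + 3)*(v + 4)*(v + 2)
(3) = (t + 4)*(t^2 + 7*t + 12) = (t + 3)*(t + 4)*(t + 4)
(4) = (p + 2)*(p^3 - 3*p^2 - 13*p + 15) = (p + 2)*(p + 3)*(p^2 - 6*p + 5) = (p - 1)*(p + 2)*(p + 3)*(p - 5)
(5) = (o - 3)*(o^3 - 5*o^2 - 2*o + 24) = (o - 3)*(o + 2)*(o^2 - 7*o + 12) = (o - 3)^2*(o + 2)*(o - 4)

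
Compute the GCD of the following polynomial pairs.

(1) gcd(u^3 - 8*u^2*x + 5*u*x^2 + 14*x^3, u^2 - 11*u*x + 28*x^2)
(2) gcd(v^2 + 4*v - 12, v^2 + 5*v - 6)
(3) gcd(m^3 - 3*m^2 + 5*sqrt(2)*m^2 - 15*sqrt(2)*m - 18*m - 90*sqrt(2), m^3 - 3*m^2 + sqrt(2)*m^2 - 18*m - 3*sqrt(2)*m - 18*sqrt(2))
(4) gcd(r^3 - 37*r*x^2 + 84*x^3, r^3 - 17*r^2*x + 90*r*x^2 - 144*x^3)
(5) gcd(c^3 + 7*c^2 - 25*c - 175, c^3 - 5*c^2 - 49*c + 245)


(1) = -u + 7*x
(2) = gcd((v - 2)*(v + 6), (v - 1)*(v + 6)) = v + 6
(3) = m^2 - 3*m - 18
(4) = -r + 3*x
(5) = gcd((c - 5)*(c + 5)*(c + 7), (c - 7)*(c - 5)*(c + 7)) = c^2 + 2*c - 35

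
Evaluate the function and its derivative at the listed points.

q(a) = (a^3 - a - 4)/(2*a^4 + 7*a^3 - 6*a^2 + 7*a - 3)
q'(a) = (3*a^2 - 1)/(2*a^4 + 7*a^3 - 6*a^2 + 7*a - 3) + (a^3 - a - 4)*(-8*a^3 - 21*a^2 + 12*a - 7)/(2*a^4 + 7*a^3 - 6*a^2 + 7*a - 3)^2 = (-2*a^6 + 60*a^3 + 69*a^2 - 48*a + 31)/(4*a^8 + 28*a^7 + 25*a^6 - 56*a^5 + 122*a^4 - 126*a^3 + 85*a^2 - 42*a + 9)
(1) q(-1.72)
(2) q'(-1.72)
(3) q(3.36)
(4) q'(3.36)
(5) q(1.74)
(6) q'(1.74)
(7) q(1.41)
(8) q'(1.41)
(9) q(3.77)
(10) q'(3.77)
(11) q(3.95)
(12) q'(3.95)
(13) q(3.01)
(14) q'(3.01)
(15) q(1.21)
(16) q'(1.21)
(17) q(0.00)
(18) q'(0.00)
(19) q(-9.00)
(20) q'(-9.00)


(1) = 0.14
(2) = -0.02
(3) = 0.06
(4) = 0.00
(5) = -0.01
(6) = 0.20
(7) = -0.12
(8) = 0.50
(9) = 0.06
(10) = -0.00
(11) = 0.06
(12) = -0.00
(13) = 0.06
(14) = 0.01
(15) = -0.26
(16) = 0.97
(17) = 1.33
(18) = 3.44
(19) = -0.10
(20) = -0.02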